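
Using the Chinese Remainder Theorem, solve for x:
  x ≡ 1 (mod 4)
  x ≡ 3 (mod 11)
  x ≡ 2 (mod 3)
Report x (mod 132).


Moduli 4, 11, 3 are pairwise coprime; by CRT there is a unique solution modulo M = 4 · 11 · 3 = 132.
Solve pairwise, accumulating the modulus:
  Start with x ≡ 1 (mod 4).
  Combine with x ≡ 3 (mod 11): since gcd(4, 11) = 1, we get a unique residue mod 44.
    Write x = 1 + 4·t and substitute into x ≡ 3 (mod 11): 4·t ≡ 3 − 1 = 2 (mod 11).
    The inverse of 4 mod 11 is 3 (since 4·3 = 12 = 1·11 + 1), so t ≡ 3·2 = 6 ≡ 6 (mod 11).
    Then x = 1 + 4·6 = 25, valid modulo lcm(4, 11) = 44: x ≡ 25 (mod 44).
  Combine with x ≡ 2 (mod 3): since gcd(44, 3) = 1, we get a unique residue mod 132.
    Write x = 25 + 44·t and substitute into x ≡ 2 (mod 3): 44·t ≡ 2 − 25 = -23 (mod 3).
    Reduce coefficients mod 3: 2·t ≡ 1 (mod 3).
    The inverse of 2 mod 3 is 2 (since 2·2 = 4 = 1·3 + 1), so t ≡ 2·1 = 2 ≡ 2 (mod 3).
    Then x = 25 + 44·2 = 113, valid modulo lcm(44, 3) = 132: x ≡ 113 (mod 132).
Verify: 113 mod 4 = 1 ✓, 113 mod 11 = 3 ✓, 113 mod 3 = 2 ✓.

x ≡ 113 (mod 132).


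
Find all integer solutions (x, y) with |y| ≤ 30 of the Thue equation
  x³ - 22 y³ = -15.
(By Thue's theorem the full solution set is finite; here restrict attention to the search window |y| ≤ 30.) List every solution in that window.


The equation is x³ - 22y³ = -15. For fixed y, x³ = 22·y³ − 15, so a solution requires the RHS to be a perfect cube.
Strategy: iterate y from -30 to 30, compute RHS = 22·y³ − 15, and check whether it is a (positive or negative) perfect cube.
Check small values of y:
  y = 0: RHS = -15 is not a perfect cube.
  y = 1: RHS = 7 is not a perfect cube.
  y = -1: RHS = -37 is not a perfect cube.
  y = 2: RHS = 161 is not a perfect cube.
  y = -2: RHS = -191 is not a perfect cube.
  y = 3: RHS = 579 is not a perfect cube.
  y = -3: RHS = -609 is not a perfect cube.
Continuing the search up to |y| = 30 finds no solutions either.
No (x, y) in the scanned range satisfies the equation.

No integer solutions with |y| ≤ 30.


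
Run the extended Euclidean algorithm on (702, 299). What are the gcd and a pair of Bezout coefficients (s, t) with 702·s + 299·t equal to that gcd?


Euclidean algorithm on (702, 299) — divide until remainder is 0:
  702 = 2 · 299 + 104
  299 = 2 · 104 + 91
  104 = 1 · 91 + 13
  91 = 7 · 13 + 0
gcd(702, 299) = 13.
Track Bezout coefficients alongside the remainders: start with r₀ = 702 = a·1 + b·0 (s = 1, t = 0) and r₁ = 299 = a·0 + b·1 (s = 0, t = 1); each new remainder r_{k+1} = r_{k-1} − q_k·r_k inherits s_{k+1} = s_{k-1} − q_k·s_k, t_{k+1} = t_{k-1} − q_k·t_k, so r_k = a·s_k + b·t_k at every step:
  q = 2: r = 104, s = 1 − 2·0 = 1, t = 0 − 2·1 = -2  (check: 702·1 + 299·(-2) = 104)
  q = 2: r = 91, s = 0 − 2·1 = -2, t = 1 − 2·(-2) = 5  (check: 702·(-2) + 299·5 = 91)
  q = 1: r = 13, s = 1 − 1·(-2) = 3, t = -2 − 1·5 = -7  (check: 702·3 + 299·(-7) = 13)
The row with r = 13 (the gcd) gives the Bezout coefficients s = 3, t = -7.
Result: 702 · (3) + 299 · (-7) = 13.

gcd(702, 299) = 13; s = 3, t = -7 (check: 702·3 + 299·(-7) = 13).


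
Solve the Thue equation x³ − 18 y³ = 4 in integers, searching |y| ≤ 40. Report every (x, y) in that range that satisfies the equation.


The equation is x³ - 18y³ = 4. For fixed y, x³ = 18·y³ + 4, so a solution requires the RHS to be a perfect cube.
Strategy: iterate y from -40 to 40, compute RHS = 18·y³ + 4, and check whether it is a (positive or negative) perfect cube.
Check small values of y:
  y = 0: RHS = 4 is not a perfect cube.
  y = 1: RHS = 22 is not a perfect cube.
  y = -1: RHS = -14 is not a perfect cube.
  y = 2: RHS = 148 is not a perfect cube.
  y = -2: RHS = -140 is not a perfect cube.
  y = 3: RHS = 490 is not a perfect cube.
  y = -3: RHS = -482 is not a perfect cube.
Continuing the search up to |y| = 40 finds no solutions either.
No (x, y) in the scanned range satisfies the equation.

No integer solutions with |y| ≤ 40.


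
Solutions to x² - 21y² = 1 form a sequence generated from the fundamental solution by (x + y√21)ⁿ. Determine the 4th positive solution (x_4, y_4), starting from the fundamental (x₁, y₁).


Step 1: Find the fundamental solution (x₁, y₁) of x² - 21y² = 1.
  Expand √21 as a continued fraction. a₀ = ⌊√21⌋ = 4; iterate m_{k+1} = d_k·a_k − m_k, d_{k+1} = (21 − m_{k+1}²)/d_k, a_{k+1} = ⌊(a₀ + m_{k+1})/d_{k+1}⌋ (starting m₀ = 0, d₀ = 1), with convergents p_k = a_k·p_{k-1} + p_{k-2}, q_k = a_k·q_{k-1} + q_{k-2} (p₋₁ = 1, q₋₁ = 0):
  k = 0: a₀ = 4; p₀/q₀ = 4/1; p₀² − 21·q₀² = 16 − 21 = -5.
  k = 1: m = 4, d = 5, a = ⌊(4 + 4)/5⌋ = 1; p/q = (1·4 + 1)/(1·1 + 0) = 5/1; p² − 21·q² = 25 − 21 = 4.
  k = 2: m = 1, d = 4, a = ⌊(4 + 1)/4⌋ = 1; p/q = (1·5 + 4)/(1·1 + 1) = 9/2; p² − 21·q² = 81 − 84 = -3.
  k = 3: m = 3, d = 3, a = ⌊(4 + 3)/3⌋ = 2; p/q = (2·9 + 5)/(2·2 + 1) = 23/5; p² − 21·q² = 529 − 525 = 4.
  k = 4: m = 3, d = 4, a = ⌊(4 + 3)/4⌋ = 1; p/q = (1·23 + 9)/(1·5 + 2) = 32/7; p² − 21·q² = 1024 − 1029 = -5.
  k = 5: m = 1, d = 5, a = ⌊(4 + 1)/5⌋ = 1; p/q = (1·32 + 23)/(1·7 + 5) = 55/12; p² − 21·q² = 3025 − 3024 = 1.
  The first convergent with p² − 21·q² = 1 gives the fundamental solution (x₁, y₁) = (55, 12).
Step 2: Apply the recurrence (x_{n+1}, y_{n+1}) = (x₁x_n + 21y₁y_n, x₁y_n + y₁x_n) repeatedly.
  From (x_1, y_1) = (55, 12): x_2 = 55·55 + 21·12·12 = 6049; y_2 = 55·12 + 12·55 = 1320.
  From (x_2, y_2) = (6049, 1320): x_3 = 55·6049 + 21·12·1320 = 665335; y_3 = 55·1320 + 12·6049 = 145188.
  From (x_3, y_3) = (665335, 145188): x_4 = 55·665335 + 21·12·145188 = 73180801; y_4 = 55·145188 + 12·665335 = 15969360.
Step 3: Verify x_4² - 21·y_4² = 5355429635001601 - 5355429635001600 = 1 (should be 1). ✓

(x_1, y_1) = (55, 12); (x_4, y_4) = (73180801, 15969360).


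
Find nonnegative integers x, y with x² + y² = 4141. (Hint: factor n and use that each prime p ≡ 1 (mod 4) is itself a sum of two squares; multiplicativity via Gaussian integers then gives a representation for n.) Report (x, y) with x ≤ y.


Step 1: Factor n = 4141 = 41 · 101.
Step 2: Check the mod-4 condition on each prime factor: 41 ≡ 1 (mod 4), exponent 1; 101 ≡ 1 (mod 4), exponent 1.
All primes ≡ 3 (mod 4) appear to even exponent (or don't appear), so by the two-squares theorem n IS expressible as a sum of two squares.
Step 3: Build a representation. Here n = 41 · 101 is a product of primes ≡ 1 (mod 4). Each prime p ≡ 1 (mod 4) is itself a sum of two squares; find a² by testing p − a² for a perfect square:
  41: 41 − 1² = 40, 41 − 2² = 37, 41 − 3² = 32, 41 − 4² = 25 = 5² ⇒ 41 = 4² + 5².
  101: 101 − 1² = 100 = 10² ⇒ 101 = 1² + 10².
  Combine using the Brahmagupta–Fibonacci identity (a² + b²)(c² + d²) = (ac − bd)² + (ad + bc)² = (ac + bd)² + (ad − bc)²:
  41 · 101 = 4141: from (4² + 5²)(1² + 10²), take (4·1 − 5·10, 4·10 + 5·1) = (4 − 50, 40 + 5) = (-46, 45); dropping signs (only squares matter) gives (46, 45); check 46² + 45² = 2116 + 2025 = 4141 ✓.
Step 4: Order so x ≤ y and verify: 45² + 46² = 2025 + 2116 = 4141 = n. ✓

n = 4141 = 45² + 46² (one valid representation with x ≤ y).


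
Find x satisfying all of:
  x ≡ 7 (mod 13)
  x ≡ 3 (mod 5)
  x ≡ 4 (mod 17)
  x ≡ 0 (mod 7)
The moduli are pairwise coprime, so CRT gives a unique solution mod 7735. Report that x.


Product of moduli M = 13 · 5 · 17 · 7 = 7735.
Merge one congruence at a time:
  Start: x ≡ 7 (mod 13).
  Combine with x ≡ 3 (mod 5); new modulus lcm = 65.
    Write x = 7 + 13·t and substitute into x ≡ 3 (mod 5): 13·t ≡ 3 − 7 = -4 (mod 5).
    Reduce coefficients mod 5: 3·t ≡ 1 (mod 5).
    The inverse of 3 mod 5 is 2 (since 3·2 = 6 = 1·5 + 1), so t ≡ 2·1 = 2 ≡ 2 (mod 5).
    Then x = 7 + 13·2 = 33, valid modulo lcm(13, 5) = 65: x ≡ 33 (mod 65).
  Combine with x ≡ 4 (mod 17); new modulus lcm = 1105.
    Write x = 33 + 65·t and substitute into x ≡ 4 (mod 17): 65·t ≡ 4 − 33 = -29 (mod 17).
    Reduce coefficients mod 17: 14·t ≡ 5 (mod 17).
    The inverse of 14 mod 17 is 11 (since 14·11 = 154 = 9·17 + 1), so t ≡ 11·5 = 55 ≡ 4 (mod 17).
    Then x = 33 + 65·4 = 293, valid modulo lcm(65, 17) = 1105: x ≡ 293 (mod 1105).
  Combine with x ≡ 0 (mod 7); new modulus lcm = 7735.
    Write x = 293 + 1105·t and substitute into x ≡ 0 (mod 7): 1105·t ≡ 0 − 293 = -293 (mod 7).
    Reduce coefficients mod 7: 6·t ≡ 1 (mod 7).
    The inverse of 6 mod 7 is 6 (since 6·6 = 36 = 5·7 + 1), so t ≡ 6·1 = 6 ≡ 6 (mod 7).
    Then x = 293 + 1105·6 = 6923, valid modulo lcm(1105, 7) = 7735: x ≡ 6923 (mod 7735).
Verify against each original: 6923 mod 13 = 7, 6923 mod 5 = 3, 6923 mod 17 = 4, 6923 mod 7 = 0.

x ≡ 6923 (mod 7735).


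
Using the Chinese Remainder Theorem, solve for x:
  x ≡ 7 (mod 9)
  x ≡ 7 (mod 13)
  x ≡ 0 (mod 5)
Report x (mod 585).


Moduli 9, 13, 5 are pairwise coprime; by CRT there is a unique solution modulo M = 9 · 13 · 5 = 585.
Solve pairwise, accumulating the modulus:
  Start with x ≡ 7 (mod 9).
  Combine with x ≡ 7 (mod 13): since gcd(9, 13) = 1, we get a unique residue mod 117.
    Write x = 7 + 9·t and substitute into x ≡ 7 (mod 13): 9·t ≡ 7 − 7 = 0 (mod 13).
    The inverse of 9 mod 13 is 3 (since 9·3 = 27 = 2·13 + 1), so t ≡ 3·0 = 0 ≡ 0 (mod 13).
    Then x = 7 + 9·0 = 7, valid modulo lcm(9, 13) = 117: x ≡ 7 (mod 117).
  Combine with x ≡ 0 (mod 5): since gcd(117, 5) = 1, we get a unique residue mod 585.
    Write x = 7 + 117·t and substitute into x ≡ 0 (mod 5): 117·t ≡ 0 − 7 = -7 (mod 5).
    Reduce coefficients mod 5: 2·t ≡ 3 (mod 5).
    The inverse of 2 mod 5 is 3 (since 2·3 = 6 = 1·5 + 1), so t ≡ 3·3 = 9 ≡ 4 (mod 5).
    Then x = 7 + 117·4 = 475, valid modulo lcm(117, 5) = 585: x ≡ 475 (mod 585).
Verify: 475 mod 9 = 7 ✓, 475 mod 13 = 7 ✓, 475 mod 5 = 0 ✓.

x ≡ 475 (mod 585).


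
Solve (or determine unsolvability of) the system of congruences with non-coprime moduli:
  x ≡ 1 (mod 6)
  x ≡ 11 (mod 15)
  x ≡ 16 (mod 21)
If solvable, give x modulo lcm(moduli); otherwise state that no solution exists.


Moduli 6, 15, 21 are not pairwise coprime, so CRT works modulo lcm(m_i) when all pairwise compatibility conditions hold.
Pairwise compatibility: gcd(m_i, m_j) must divide a_i - a_j for every pair.
Merge one congruence at a time:
  Start: x ≡ 1 (mod 6).
  Combine with x ≡ 11 (mod 15): gcd(6, 15) = 3, and 11 - 1 = 10 is NOT divisible by 3.
    ⇒ system is inconsistent (no integer solution).

No solution (the system is inconsistent).


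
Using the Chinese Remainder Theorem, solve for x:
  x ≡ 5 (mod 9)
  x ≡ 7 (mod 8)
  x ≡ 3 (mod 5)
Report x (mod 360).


Moduli 9, 8, 5 are pairwise coprime; by CRT there is a unique solution modulo M = 9 · 8 · 5 = 360.
Solve pairwise, accumulating the modulus:
  Start with x ≡ 5 (mod 9).
  Combine with x ≡ 7 (mod 8): since gcd(9, 8) = 1, we get a unique residue mod 72.
    Write x = 5 + 9·t and substitute into x ≡ 7 (mod 8): 9·t ≡ 7 − 5 = 2 (mod 8).
    Reduce coefficients mod 8: 1·t ≡ 2 (mod 8).
    So t ≡ 2 (mod 8).
    Then x = 5 + 9·2 = 23, valid modulo lcm(9, 8) = 72: x ≡ 23 (mod 72).
  Combine with x ≡ 3 (mod 5): since gcd(72, 5) = 1, we get a unique residue mod 360.
    Write x = 23 + 72·t and substitute into x ≡ 3 (mod 5): 72·t ≡ 3 − 23 = -20 (mod 5).
    Reduce coefficients mod 5: 2·t ≡ 0 (mod 5).
    The inverse of 2 mod 5 is 3 (since 2·3 = 6 = 1·5 + 1), so t ≡ 3·0 = 0 ≡ 0 (mod 5).
    Then x = 23 + 72·0 = 23, valid modulo lcm(72, 5) = 360: x ≡ 23 (mod 360).
Verify: 23 mod 9 = 5 ✓, 23 mod 8 = 7 ✓, 23 mod 5 = 3 ✓.

x ≡ 23 (mod 360).


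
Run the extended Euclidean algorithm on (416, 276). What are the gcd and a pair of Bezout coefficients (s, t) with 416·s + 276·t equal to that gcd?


Euclidean algorithm on (416, 276) — divide until remainder is 0:
  416 = 1 · 276 + 140
  276 = 1 · 140 + 136
  140 = 1 · 136 + 4
  136 = 34 · 4 + 0
gcd(416, 276) = 4.
Track Bezout coefficients alongside the remainders: start with r₀ = 416 = a·1 + b·0 (s = 1, t = 0) and r₁ = 276 = a·0 + b·1 (s = 0, t = 1); each new remainder r_{k+1} = r_{k-1} − q_k·r_k inherits s_{k+1} = s_{k-1} − q_k·s_k, t_{k+1} = t_{k-1} − q_k·t_k, so r_k = a·s_k + b·t_k at every step:
  q = 1: r = 140, s = 1 − 1·0 = 1, t = 0 − 1·1 = -1  (check: 416·1 + 276·(-1) = 140)
  q = 1: r = 136, s = 0 − 1·1 = -1, t = 1 − 1·(-1) = 2  (check: 416·(-1) + 276·2 = 136)
  q = 1: r = 4, s = 1 − 1·(-1) = 2, t = -1 − 1·2 = -3  (check: 416·2 + 276·(-3) = 4)
The row with r = 4 (the gcd) gives the Bezout coefficients s = 2, t = -3.
Result: 416 · (2) + 276 · (-3) = 4.

gcd(416, 276) = 4; s = 2, t = -3 (check: 416·2 + 276·(-3) = 4).


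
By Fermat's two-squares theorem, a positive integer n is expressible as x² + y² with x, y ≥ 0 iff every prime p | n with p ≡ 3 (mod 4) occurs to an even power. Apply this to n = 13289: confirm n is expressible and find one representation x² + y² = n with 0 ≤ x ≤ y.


Step 1: Factor n = 13289 = 97 · 137.
Step 2: Check the mod-4 condition on each prime factor: 97 ≡ 1 (mod 4), exponent 1; 137 ≡ 1 (mod 4), exponent 1.
All primes ≡ 3 (mod 4) appear to even exponent (or don't appear), so by the two-squares theorem n IS expressible as a sum of two squares.
Step 3: Build a representation. Here n = 97 · 137 is a product of primes ≡ 1 (mod 4). Each prime p ≡ 1 (mod 4) is itself a sum of two squares; find a² by testing p − a² for a perfect square:
  97: 97 − 1² = 96, 97 − 2² = 93, 97 − 3² = 88, 97 − 4² = 81 = 9² ⇒ 97 = 4² + 9².
  137: 137 − 1² = 136, 137 − 2² = 133, 137 − 3² = 128, 137 − 4² = 121 = 11² ⇒ 137 = 4² + 11².
  Combine using the Brahmagupta–Fibonacci identity (a² + b²)(c² + d²) = (ac − bd)² + (ad + bc)² = (ac + bd)² + (ad − bc)²:
  97 · 137 = 13289: from (4² + 9²)(4² + 11²), take (4·4 − 9·11, 4·11 + 9·4) = (16 − 99, 44 + 36) = (-83, 80); dropping signs (only squares matter) gives (83, 80); check 83² + 80² = 6889 + 6400 = 13289 ✓.
Step 4: Order so x ≤ y and verify: 80² + 83² = 6400 + 6889 = 13289 = n. ✓

n = 13289 = 80² + 83² (one valid representation with x ≤ y).


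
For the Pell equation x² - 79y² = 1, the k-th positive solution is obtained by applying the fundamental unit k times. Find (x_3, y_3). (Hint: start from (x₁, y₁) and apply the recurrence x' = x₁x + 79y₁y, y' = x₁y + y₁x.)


Step 1: Find the fundamental solution (x₁, y₁) of x² - 79y² = 1.
  Expand √79 as a continued fraction. a₀ = ⌊√79⌋ = 8; iterate m_{k+1} = d_k·a_k − m_k, d_{k+1} = (79 − m_{k+1}²)/d_k, a_{k+1} = ⌊(a₀ + m_{k+1})/d_{k+1}⌋ (starting m₀ = 0, d₀ = 1), with convergents p_k = a_k·p_{k-1} + p_{k-2}, q_k = a_k·q_{k-1} + q_{k-2} (p₋₁ = 1, q₋₁ = 0):
  k = 0: a₀ = 8; p₀/q₀ = 8/1; p₀² − 79·q₀² = 64 − 79 = -15.
  k = 1: m = 8, d = 15, a = ⌊(8 + 8)/15⌋ = 1; p/q = (1·8 + 1)/(1·1 + 0) = 9/1; p² − 79·q² = 81 − 79 = 2.
  k = 2: m = 7, d = 2, a = ⌊(8 + 7)/2⌋ = 7; p/q = (7·9 + 8)/(7·1 + 1) = 71/8; p² − 79·q² = 5041 − 5056 = -15.
  k = 3: m = 7, d = 15, a = ⌊(8 + 7)/15⌋ = 1; p/q = (1·71 + 9)/(1·8 + 1) = 80/9; p² − 79·q² = 6400 − 6399 = 1.
  The first convergent with p² − 79·q² = 1 gives the fundamental solution (x₁, y₁) = (80, 9).
Step 2: Apply the recurrence (x_{n+1}, y_{n+1}) = (x₁x_n + 79y₁y_n, x₁y_n + y₁x_n) repeatedly.
  From (x_1, y_1) = (80, 9): x_2 = 80·80 + 79·9·9 = 12799; y_2 = 80·9 + 9·80 = 1440.
  From (x_2, y_2) = (12799, 1440): x_3 = 80·12799 + 79·9·1440 = 2047760; y_3 = 80·1440 + 9·12799 = 230391.
Step 3: Verify x_3² - 79·y_3² = 4193321017600 - 4193321017599 = 1 (should be 1). ✓

(x_1, y_1) = (80, 9); (x_3, y_3) = (2047760, 230391).


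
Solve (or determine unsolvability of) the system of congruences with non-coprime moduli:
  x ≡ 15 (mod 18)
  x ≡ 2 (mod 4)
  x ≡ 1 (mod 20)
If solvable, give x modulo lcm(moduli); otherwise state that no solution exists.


Moduli 18, 4, 20 are not pairwise coprime, so CRT works modulo lcm(m_i) when all pairwise compatibility conditions hold.
Pairwise compatibility: gcd(m_i, m_j) must divide a_i - a_j for every pair.
Merge one congruence at a time:
  Start: x ≡ 15 (mod 18).
  Combine with x ≡ 2 (mod 4): gcd(18, 4) = 2, and 2 - 15 = -13 is NOT divisible by 2.
    ⇒ system is inconsistent (no integer solution).

No solution (the system is inconsistent).


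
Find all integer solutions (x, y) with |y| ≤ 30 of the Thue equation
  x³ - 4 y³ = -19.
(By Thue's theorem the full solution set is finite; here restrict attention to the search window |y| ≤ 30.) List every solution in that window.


The equation is x³ - 4y³ = -19. For fixed y, x³ = 4·y³ − 19, so a solution requires the RHS to be a perfect cube.
Strategy: iterate y from -30 to 30, compute RHS = 4·y³ − 19, and check whether it is a (positive or negative) perfect cube.
Check small values of y:
  y = 0: RHS = -19 is not a perfect cube.
  y = 1: RHS = -15 is not a perfect cube.
  y = -1: RHS = -23 is not a perfect cube.
  y = 2: RHS = 13 is not a perfect cube.
  y = -2: RHS = -51 is not a perfect cube.
  y = 3: RHS = 89 is not a perfect cube.
  y = -3: RHS = -127 is not a perfect cube.
Continuing the search up to |y| = 30 finds no solutions either.
No (x, y) in the scanned range satisfies the equation.

No integer solutions with |y| ≤ 30.


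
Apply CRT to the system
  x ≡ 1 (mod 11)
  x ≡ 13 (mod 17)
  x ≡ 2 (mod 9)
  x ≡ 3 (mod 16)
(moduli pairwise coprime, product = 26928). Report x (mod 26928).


Product of moduli M = 11 · 17 · 9 · 16 = 26928.
Merge one congruence at a time:
  Start: x ≡ 1 (mod 11).
  Combine with x ≡ 13 (mod 17); new modulus lcm = 187.
    Write x = 1 + 11·t and substitute into x ≡ 13 (mod 17): 11·t ≡ 13 − 1 = 12 (mod 17).
    The inverse of 11 mod 17 is 14 (since 11·14 = 154 = 9·17 + 1), so t ≡ 14·12 = 168 ≡ 15 (mod 17).
    Then x = 1 + 11·15 = 166, valid modulo lcm(11, 17) = 187: x ≡ 166 (mod 187).
  Combine with x ≡ 2 (mod 9); new modulus lcm = 1683.
    Write x = 166 + 187·t and substitute into x ≡ 2 (mod 9): 187·t ≡ 2 − 166 = -164 (mod 9).
    Reduce coefficients mod 9: 7·t ≡ 7 (mod 9).
    The inverse of 7 mod 9 is 4 (since 7·4 = 28 = 3·9 + 1), so t ≡ 4·7 = 28 ≡ 1 (mod 9).
    Then x = 166 + 187·1 = 353, valid modulo lcm(187, 9) = 1683: x ≡ 353 (mod 1683).
  Combine with x ≡ 3 (mod 16); new modulus lcm = 26928.
    Write x = 353 + 1683·t and substitute into x ≡ 3 (mod 16): 1683·t ≡ 3 − 353 = -350 (mod 16).
    Reduce coefficients mod 16: 3·t ≡ 2 (mod 16).
    The inverse of 3 mod 16 is 11 (since 3·11 = 33 = 2·16 + 1), so t ≡ 11·2 = 22 ≡ 6 (mod 16).
    Then x = 353 + 1683·6 = 10451, valid modulo lcm(1683, 16) = 26928: x ≡ 10451 (mod 26928).
Verify against each original: 10451 mod 11 = 1, 10451 mod 17 = 13, 10451 mod 9 = 2, 10451 mod 16 = 3.

x ≡ 10451 (mod 26928).


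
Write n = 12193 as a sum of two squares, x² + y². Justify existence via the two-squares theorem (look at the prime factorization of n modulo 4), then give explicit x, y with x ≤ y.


Step 1: Factor n = 12193 = 89 · 137.
Step 2: Check the mod-4 condition on each prime factor: 89 ≡ 1 (mod 4), exponent 1; 137 ≡ 1 (mod 4), exponent 1.
All primes ≡ 3 (mod 4) appear to even exponent (or don't appear), so by the two-squares theorem n IS expressible as a sum of two squares.
Step 3: Build a representation. Here n = 89 · 137 is a product of primes ≡ 1 (mod 4). Each prime p ≡ 1 (mod 4) is itself a sum of two squares; find a² by testing p − a² for a perfect square:
  89: 89 − 1² = 88, 89 − 2² = 85, 89 − 3² = 80, 89 − 4² = 73, 89 − 5² = 64 = 8² ⇒ 89 = 5² + 8².
  137: 137 − 1² = 136, 137 − 2² = 133, 137 − 3² = 128, 137 − 4² = 121 = 11² ⇒ 137 = 4² + 11².
  Combine using the Brahmagupta–Fibonacci identity (a² + b²)(c² + d²) = (ac − bd)² + (ad + bc)² = (ac + bd)² + (ad − bc)²:
  89 · 137 = 12193: from (5² + 8²)(4² + 11²), take (5·4 − 8·11, 5·11 + 8·4) = (20 − 88, 55 + 32) = (-68, 87); dropping signs (only squares matter) gives (68, 87); check 68² + 87² = 4624 + 7569 = 12193 ✓.
Step 4: Order so x ≤ y and verify: 68² + 87² = 4624 + 7569 = 12193 = n. ✓

n = 12193 = 68² + 87² (one valid representation with x ≤ y).


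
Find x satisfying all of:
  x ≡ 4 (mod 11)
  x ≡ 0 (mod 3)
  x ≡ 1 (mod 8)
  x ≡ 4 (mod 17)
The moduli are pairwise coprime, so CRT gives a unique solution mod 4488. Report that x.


Product of moduli M = 11 · 3 · 8 · 17 = 4488.
Merge one congruence at a time:
  Start: x ≡ 4 (mod 11).
  Combine with x ≡ 0 (mod 3); new modulus lcm = 33.
    Write x = 4 + 11·t and substitute into x ≡ 0 (mod 3): 11·t ≡ 0 − 4 = -4 (mod 3).
    Reduce coefficients mod 3: 2·t ≡ 2 (mod 3).
    The inverse of 2 mod 3 is 2 (since 2·2 = 4 = 1·3 + 1), so t ≡ 2·2 = 4 ≡ 1 (mod 3).
    Then x = 4 + 11·1 = 15, valid modulo lcm(11, 3) = 33: x ≡ 15 (mod 33).
  Combine with x ≡ 1 (mod 8); new modulus lcm = 264.
    Write x = 15 + 33·t and substitute into x ≡ 1 (mod 8): 33·t ≡ 1 − 15 = -14 (mod 8).
    Reduce coefficients mod 8: 1·t ≡ 2 (mod 8).
    So t ≡ 2 (mod 8).
    Then x = 15 + 33·2 = 81, valid modulo lcm(33, 8) = 264: x ≡ 81 (mod 264).
  Combine with x ≡ 4 (mod 17); new modulus lcm = 4488.
    Write x = 81 + 264·t and substitute into x ≡ 4 (mod 17): 264·t ≡ 4 − 81 = -77 (mod 17).
    Reduce coefficients mod 17: 9·t ≡ 8 (mod 17).
    The inverse of 9 mod 17 is 2 (since 9·2 = 18 = 1·17 + 1), so t ≡ 2·8 = 16 ≡ 16 (mod 17).
    Then x = 81 + 264·16 = 4305, valid modulo lcm(264, 17) = 4488: x ≡ 4305 (mod 4488).
Verify against each original: 4305 mod 11 = 4, 4305 mod 3 = 0, 4305 mod 8 = 1, 4305 mod 17 = 4.

x ≡ 4305 (mod 4488).


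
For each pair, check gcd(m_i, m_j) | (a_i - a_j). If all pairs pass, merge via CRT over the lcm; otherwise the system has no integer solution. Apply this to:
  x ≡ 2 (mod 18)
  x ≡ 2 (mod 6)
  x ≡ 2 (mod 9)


Moduli 18, 6, 9 are not pairwise coprime, so CRT works modulo lcm(m_i) when all pairwise compatibility conditions hold.
Pairwise compatibility: gcd(m_i, m_j) must divide a_i - a_j for every pair.
Merge one congruence at a time:
  Start: x ≡ 2 (mod 18).
  Combine with x ≡ 2 (mod 6): gcd(18, 6) = 6; 2 - 2 = 0, which IS divisible by 6, so compatible.
    Write x = 2 + 18·t and substitute into x ≡ 2 (mod 6): 18·t ≡ 2 − 2 = 0 (mod 6).
    Divide the congruence (and modulus) by g = 6: 3·t ≡ 0 (mod 1).
    Modulo 1 every t works; take t = 0.
    Then x = 2 + 18·0 = 2, valid modulo lcm(18, 6) = 18: x ≡ 2 (mod 18).
  Combine with x ≡ 2 (mod 9): gcd(18, 9) = 9; 2 - 2 = 0, which IS divisible by 9, so compatible.
    Write x = 2 + 18·t and substitute into x ≡ 2 (mod 9): 18·t ≡ 2 − 2 = 0 (mod 9).
    Divide the congruence (and modulus) by g = 9: 2·t ≡ 0 (mod 1).
    Modulo 1 every t works; take t = 0.
    Then x = 2 + 18·0 = 2, valid modulo lcm(18, 9) = 18: x ≡ 2 (mod 18).
Verify: 2 mod 18 = 2, 2 mod 6 = 2, 2 mod 9 = 2.

x ≡ 2 (mod 18).


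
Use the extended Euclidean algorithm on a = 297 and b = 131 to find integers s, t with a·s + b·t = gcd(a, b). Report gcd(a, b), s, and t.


Euclidean algorithm on (297, 131) — divide until remainder is 0:
  297 = 2 · 131 + 35
  131 = 3 · 35 + 26
  35 = 1 · 26 + 9
  26 = 2 · 9 + 8
  9 = 1 · 8 + 1
  8 = 8 · 1 + 0
gcd(297, 131) = 1.
Track Bezout coefficients alongside the remainders: start with r₀ = 297 = a·1 + b·0 (s = 1, t = 0) and r₁ = 131 = a·0 + b·1 (s = 0, t = 1); each new remainder r_{k+1} = r_{k-1} − q_k·r_k inherits s_{k+1} = s_{k-1} − q_k·s_k, t_{k+1} = t_{k-1} − q_k·t_k, so r_k = a·s_k + b·t_k at every step:
  q = 2: r = 35, s = 1 − 2·0 = 1, t = 0 − 2·1 = -2  (check: 297·1 + 131·(-2) = 35)
  q = 3: r = 26, s = 0 − 3·1 = -3, t = 1 − 3·(-2) = 7  (check: 297·(-3) + 131·7 = 26)
  q = 1: r = 9, s = 1 − 1·(-3) = 4, t = -2 − 1·7 = -9  (check: 297·4 + 131·(-9) = 9)
  q = 2: r = 8, s = -3 − 2·4 = -11, t = 7 − 2·(-9) = 25  (check: 297·(-11) + 131·25 = 8)
  q = 1: r = 1, s = 4 − 1·(-11) = 15, t = -9 − 1·25 = -34  (check: 297·15 + 131·(-34) = 1)
The row with r = 1 (the gcd) gives the Bezout coefficients s = 15, t = -34.
Result: 297 · (15) + 131 · (-34) = 1.

gcd(297, 131) = 1; s = 15, t = -34 (check: 297·15 + 131·(-34) = 1).


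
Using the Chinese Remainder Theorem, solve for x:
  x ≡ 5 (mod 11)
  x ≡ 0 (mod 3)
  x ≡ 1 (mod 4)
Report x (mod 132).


Moduli 11, 3, 4 are pairwise coprime; by CRT there is a unique solution modulo M = 11 · 3 · 4 = 132.
Solve pairwise, accumulating the modulus:
  Start with x ≡ 5 (mod 11).
  Combine with x ≡ 0 (mod 3): since gcd(11, 3) = 1, we get a unique residue mod 33.
    Write x = 5 + 11·t and substitute into x ≡ 0 (mod 3): 11·t ≡ 0 − 5 = -5 (mod 3).
    Reduce coefficients mod 3: 2·t ≡ 1 (mod 3).
    The inverse of 2 mod 3 is 2 (since 2·2 = 4 = 1·3 + 1), so t ≡ 2·1 = 2 ≡ 2 (mod 3).
    Then x = 5 + 11·2 = 27, valid modulo lcm(11, 3) = 33: x ≡ 27 (mod 33).
  Combine with x ≡ 1 (mod 4): since gcd(33, 4) = 1, we get a unique residue mod 132.
    Write x = 27 + 33·t and substitute into x ≡ 1 (mod 4): 33·t ≡ 1 − 27 = -26 (mod 4).
    Reduce coefficients mod 4: 1·t ≡ 2 (mod 4).
    So t ≡ 2 (mod 4).
    Then x = 27 + 33·2 = 93, valid modulo lcm(33, 4) = 132: x ≡ 93 (mod 132).
Verify: 93 mod 11 = 5 ✓, 93 mod 3 = 0 ✓, 93 mod 4 = 1 ✓.

x ≡ 93 (mod 132).


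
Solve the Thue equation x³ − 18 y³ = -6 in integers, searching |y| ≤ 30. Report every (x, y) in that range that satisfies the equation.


The equation is x³ - 18y³ = -6. For fixed y, x³ = 18·y³ − 6, so a solution requires the RHS to be a perfect cube.
Strategy: iterate y from -30 to 30, compute RHS = 18·y³ − 6, and check whether it is a (positive or negative) perfect cube.
Check small values of y:
  y = 0: RHS = -6 is not a perfect cube.
  y = 1: RHS = 12 is not a perfect cube.
  y = -1: RHS = -24 is not a perfect cube.
  y = 2: RHS = 138 is not a perfect cube.
  y = -2: RHS = -150 is not a perfect cube.
  y = 3: RHS = 480 is not a perfect cube.
  y = -3: RHS = -492 is not a perfect cube.
Continuing the search up to |y| = 30 finds no solutions either.
No (x, y) in the scanned range satisfies the equation.

No integer solutions with |y| ≤ 30.


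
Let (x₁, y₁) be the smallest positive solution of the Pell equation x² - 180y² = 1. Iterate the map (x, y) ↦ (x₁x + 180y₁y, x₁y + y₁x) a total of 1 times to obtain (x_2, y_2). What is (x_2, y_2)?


Step 1: Find the fundamental solution (x₁, y₁) of x² - 180y² = 1.
  Expand √180 as a continued fraction. a₀ = ⌊√180⌋ = 13; iterate m_{k+1} = d_k·a_k − m_k, d_{k+1} = (180 − m_{k+1}²)/d_k, a_{k+1} = ⌊(a₀ + m_{k+1})/d_{k+1}⌋ (starting m₀ = 0, d₀ = 1), with convergents p_k = a_k·p_{k-1} + p_{k-2}, q_k = a_k·q_{k-1} + q_{k-2} (p₋₁ = 1, q₋₁ = 0):
  k = 0: a₀ = 13; p₀/q₀ = 13/1; p₀² − 180·q₀² = 169 − 180 = -11.
  k = 1: m = 13, d = 11, a = ⌊(13 + 13)/11⌋ = 2; p/q = (2·13 + 1)/(2·1 + 0) = 27/2; p² − 180·q² = 729 − 720 = 9.
  k = 2: m = 9, d = 9, a = ⌊(13 + 9)/9⌋ = 2; p/q = (2·27 + 13)/(2·2 + 1) = 67/5; p² − 180·q² = 4489 − 4500 = -11.
  k = 3: m = 9, d = 11, a = ⌊(13 + 9)/11⌋ = 2; p/q = (2·67 + 27)/(2·5 + 2) = 161/12; p² − 180·q² = 25921 − 25920 = 1.
  The first convergent with p² − 180·q² = 1 gives the fundamental solution (x₁, y₁) = (161, 12).
Step 2: Apply the recurrence (x_{n+1}, y_{n+1}) = (x₁x_n + 180y₁y_n, x₁y_n + y₁x_n) repeatedly.
  From (x_1, y_1) = (161, 12): x_2 = 161·161 + 180·12·12 = 51841; y_2 = 161·12 + 12·161 = 3864.
Step 3: Verify x_2² - 180·y_2² = 2687489281 - 2687489280 = 1 (should be 1). ✓

(x_1, y_1) = (161, 12); (x_2, y_2) = (51841, 3864).


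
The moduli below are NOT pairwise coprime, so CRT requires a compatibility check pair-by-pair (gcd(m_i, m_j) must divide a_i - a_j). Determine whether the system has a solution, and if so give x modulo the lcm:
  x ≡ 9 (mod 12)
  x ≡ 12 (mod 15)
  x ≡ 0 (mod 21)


Moduli 12, 15, 21 are not pairwise coprime, so CRT works modulo lcm(m_i) when all pairwise compatibility conditions hold.
Pairwise compatibility: gcd(m_i, m_j) must divide a_i - a_j for every pair.
Merge one congruence at a time:
  Start: x ≡ 9 (mod 12).
  Combine with x ≡ 12 (mod 15): gcd(12, 15) = 3; 12 - 9 = 3, which IS divisible by 3, so compatible.
    Write x = 9 + 12·t and substitute into x ≡ 12 (mod 15): 12·t ≡ 12 − 9 = 3 (mod 15).
    Divide the congruence (and modulus) by g = 3: 4·t ≡ 1 (mod 5).
    The inverse of 4 mod 5 is 4 (since 4·4 = 16 = 3·5 + 1), so t ≡ 4·1 = 4 ≡ 4 (mod 5).
    Then x = 9 + 12·4 = 57, valid modulo lcm(12, 15) = 60: x ≡ 57 (mod 60).
  Combine with x ≡ 0 (mod 21): gcd(60, 21) = 3; 0 - 57 = -57, which IS divisible by 3, so compatible.
    Write x = 57 + 60·t and substitute into x ≡ 0 (mod 21): 60·t ≡ 0 − 57 = -57 (mod 21).
    Divide the congruence (and modulus) by g = 3: 20·t ≡ -19 (mod 7).
    Reduce coefficients mod 7: 6·t ≡ 2 (mod 7).
    The inverse of 6 mod 7 is 6 (since 6·6 = 36 = 5·7 + 1), so t ≡ 6·2 = 12 ≡ 5 (mod 7).
    Then x = 57 + 60·5 = 357, valid modulo lcm(60, 21) = 420: x ≡ 357 (mod 420).
Verify: 357 mod 12 = 9, 357 mod 15 = 12, 357 mod 21 = 0.

x ≡ 357 (mod 420).


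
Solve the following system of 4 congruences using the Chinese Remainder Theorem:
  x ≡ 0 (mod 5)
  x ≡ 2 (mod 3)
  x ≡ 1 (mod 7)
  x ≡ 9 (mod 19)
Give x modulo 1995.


Product of moduli M = 5 · 3 · 7 · 19 = 1995.
Merge one congruence at a time:
  Start: x ≡ 0 (mod 5).
  Combine with x ≡ 2 (mod 3); new modulus lcm = 15.
    Write x = 0 + 5·t and substitute into x ≡ 2 (mod 3): 5·t ≡ 2 − 0 = 2 (mod 3).
    Reduce coefficients mod 3: 2·t ≡ 2 (mod 3).
    The inverse of 2 mod 3 is 2 (since 2·2 = 4 = 1·3 + 1), so t ≡ 2·2 = 4 ≡ 1 (mod 3).
    Then x = 0 + 5·1 = 5, valid modulo lcm(5, 3) = 15: x ≡ 5 (mod 15).
  Combine with x ≡ 1 (mod 7); new modulus lcm = 105.
    Write x = 5 + 15·t and substitute into x ≡ 1 (mod 7): 15·t ≡ 1 − 5 = -4 (mod 7).
    Reduce coefficients mod 7: 1·t ≡ 3 (mod 7).
    So t ≡ 3 (mod 7).
    Then x = 5 + 15·3 = 50, valid modulo lcm(15, 7) = 105: x ≡ 50 (mod 105).
  Combine with x ≡ 9 (mod 19); new modulus lcm = 1995.
    Write x = 50 + 105·t and substitute into x ≡ 9 (mod 19): 105·t ≡ 9 − 50 = -41 (mod 19).
    Reduce coefficients mod 19: 10·t ≡ 16 (mod 19).
    The inverse of 10 mod 19 is 2 (since 10·2 = 20 = 1·19 + 1), so t ≡ 2·16 = 32 ≡ 13 (mod 19).
    Then x = 50 + 105·13 = 1415, valid modulo lcm(105, 19) = 1995: x ≡ 1415 (mod 1995).
Verify against each original: 1415 mod 5 = 0, 1415 mod 3 = 2, 1415 mod 7 = 1, 1415 mod 19 = 9.

x ≡ 1415 (mod 1995).


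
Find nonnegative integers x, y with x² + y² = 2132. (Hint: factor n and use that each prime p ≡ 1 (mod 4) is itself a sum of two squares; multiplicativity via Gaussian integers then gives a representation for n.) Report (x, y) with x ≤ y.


Step 1: Factor n = 2132 = 2^2 · 13 · 41.
Step 2: Check the mod-4 condition on each prime factor: 2 = 2 (special); 13 ≡ 1 (mod 4), exponent 1; 41 ≡ 1 (mod 4), exponent 1.
All primes ≡ 3 (mod 4) appear to even exponent (or don't appear), so by the two-squares theorem n IS expressible as a sum of two squares.
Step 3: Build a representation. Group n = k² · m with k = 2 and m = 13 · 41 = 533 (a product of primes ≡ 1 (mod 4)); a representation of m scales to one of n via (k·x)² + (k·y)² = k²(x² + y²). Each prime p ≡ 1 (mod 4) is itself a sum of two squares; find a² by testing p − a² for a perfect square:
  13: 13 − 1² = 12, 13 − 2² = 9 = 3² ⇒ 13 = 2² + 3².
  41: 41 − 1² = 40, 41 − 2² = 37, 41 − 3² = 32, 41 − 4² = 25 = 5² ⇒ 41 = 4² + 5².
  Combine using the Brahmagupta–Fibonacci identity (a² + b²)(c² + d²) = (ac − bd)² + (ad + bc)² = (ac + bd)² + (ad − bc)²:
  13 · 41 = 533: from (2² + 3²)(4² + 5²), take (2·4 − 3·5, 2·5 + 3·4) = (8 − 15, 10 + 12) = (-7, 22); dropping signs (only squares matter) gives (7, 22); check 7² + 22² = 49 + 484 = 533 ✓.
  Scale by k = 2: (2·7, 2·22) = (14, 44).
Step 4: Order so x ≤ y and verify: 14² + 44² = 196 + 1936 = 2132 = n. ✓

n = 2132 = 14² + 44² (one valid representation with x ≤ y).


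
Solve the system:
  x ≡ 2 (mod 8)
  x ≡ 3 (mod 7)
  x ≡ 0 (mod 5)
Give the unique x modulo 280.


Moduli 8, 7, 5 are pairwise coprime; by CRT there is a unique solution modulo M = 8 · 7 · 5 = 280.
Solve pairwise, accumulating the modulus:
  Start with x ≡ 2 (mod 8).
  Combine with x ≡ 3 (mod 7): since gcd(8, 7) = 1, we get a unique residue mod 56.
    Write x = 2 + 8·t and substitute into x ≡ 3 (mod 7): 8·t ≡ 3 − 2 = 1 (mod 7).
    Reduce coefficients mod 7: 1·t ≡ 1 (mod 7).
    So t ≡ 1 (mod 7).
    Then x = 2 + 8·1 = 10, valid modulo lcm(8, 7) = 56: x ≡ 10 (mod 56).
  Combine with x ≡ 0 (mod 5): since gcd(56, 5) = 1, we get a unique residue mod 280.
    Write x = 10 + 56·t and substitute into x ≡ 0 (mod 5): 56·t ≡ 0 − 10 = -10 (mod 5).
    Reduce coefficients mod 5: 1·t ≡ 0 (mod 5).
    So t ≡ 0 (mod 5).
    Then x = 10 + 56·0 = 10, valid modulo lcm(56, 5) = 280: x ≡ 10 (mod 280).
Verify: 10 mod 8 = 2 ✓, 10 mod 7 = 3 ✓, 10 mod 5 = 0 ✓.

x ≡ 10 (mod 280).


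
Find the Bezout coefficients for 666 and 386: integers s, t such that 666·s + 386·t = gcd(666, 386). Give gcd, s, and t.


Euclidean algorithm on (666, 386) — divide until remainder is 0:
  666 = 1 · 386 + 280
  386 = 1 · 280 + 106
  280 = 2 · 106 + 68
  106 = 1 · 68 + 38
  68 = 1 · 38 + 30
  38 = 1 · 30 + 8
  30 = 3 · 8 + 6
  8 = 1 · 6 + 2
  6 = 3 · 2 + 0
gcd(666, 386) = 2.
Track Bezout coefficients alongside the remainders: start with r₀ = 666 = a·1 + b·0 (s = 1, t = 0) and r₁ = 386 = a·0 + b·1 (s = 0, t = 1); each new remainder r_{k+1} = r_{k-1} − q_k·r_k inherits s_{k+1} = s_{k-1} − q_k·s_k, t_{k+1} = t_{k-1} − q_k·t_k, so r_k = a·s_k + b·t_k at every step:
  q = 1: r = 280, s = 1 − 1·0 = 1, t = 0 − 1·1 = -1  (check: 666·1 + 386·(-1) = 280)
  q = 1: r = 106, s = 0 − 1·1 = -1, t = 1 − 1·(-1) = 2  (check: 666·(-1) + 386·2 = 106)
  q = 2: r = 68, s = 1 − 2·(-1) = 3, t = -1 − 2·2 = -5  (check: 666·3 + 386·(-5) = 68)
  q = 1: r = 38, s = -1 − 1·3 = -4, t = 2 − 1·(-5) = 7  (check: 666·(-4) + 386·7 = 38)
  q = 1: r = 30, s = 3 − 1·(-4) = 7, t = -5 − 1·7 = -12  (check: 666·7 + 386·(-12) = 30)
  q = 1: r = 8, s = -4 − 1·7 = -11, t = 7 − 1·(-12) = 19  (check: 666·(-11) + 386·19 = 8)
  q = 3: r = 6, s = 7 − 3·(-11) = 40, t = -12 − 3·19 = -69  (check: 666·40 + 386·(-69) = 6)
  q = 1: r = 2, s = -11 − 1·40 = -51, t = 19 − 1·(-69) = 88  (check: 666·(-51) + 386·88 = 2)
The row with r = 2 (the gcd) gives the Bezout coefficients s = -51, t = 88.
Result: 666 · (-51) + 386 · (88) = 2.

gcd(666, 386) = 2; s = -51, t = 88 (check: 666·(-51) + 386·88 = 2).


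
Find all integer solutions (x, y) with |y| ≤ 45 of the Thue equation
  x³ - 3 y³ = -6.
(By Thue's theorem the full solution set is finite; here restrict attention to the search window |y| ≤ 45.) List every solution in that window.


The equation is x³ - 3y³ = -6. For fixed y, x³ = 3·y³ − 6, so a solution requires the RHS to be a perfect cube.
Strategy: iterate y from -45 to 45, compute RHS = 3·y³ − 6, and check whether it is a (positive or negative) perfect cube.
Check small values of y:
  y = 0: RHS = -6 is not a perfect cube.
  y = 1: RHS = -3 is not a perfect cube.
  y = -1: RHS = -9 is not a perfect cube.
  y = 2: RHS = 18 is not a perfect cube.
  y = -2: RHS = -30 is not a perfect cube.
  y = 3: RHS = 75 is not a perfect cube.
  y = -3: RHS = -87 is not a perfect cube.
Continuing the search up to |y| = 45 finds no solutions either.
No (x, y) in the scanned range satisfies the equation.

No integer solutions with |y| ≤ 45.


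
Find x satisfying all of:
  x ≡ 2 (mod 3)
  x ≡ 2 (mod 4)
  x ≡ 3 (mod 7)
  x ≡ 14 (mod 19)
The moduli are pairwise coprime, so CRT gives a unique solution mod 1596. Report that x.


Product of moduli M = 3 · 4 · 7 · 19 = 1596.
Merge one congruence at a time:
  Start: x ≡ 2 (mod 3).
  Combine with x ≡ 2 (mod 4); new modulus lcm = 12.
    Write x = 2 + 3·t and substitute into x ≡ 2 (mod 4): 3·t ≡ 2 − 2 = 0 (mod 4).
    The inverse of 3 mod 4 is 3 (since 3·3 = 9 = 2·4 + 1), so t ≡ 3·0 = 0 ≡ 0 (mod 4).
    Then x = 2 + 3·0 = 2, valid modulo lcm(3, 4) = 12: x ≡ 2 (mod 12).
  Combine with x ≡ 3 (mod 7); new modulus lcm = 84.
    Write x = 2 + 12·t and substitute into x ≡ 3 (mod 7): 12·t ≡ 3 − 2 = 1 (mod 7).
    Reduce coefficients mod 7: 5·t ≡ 1 (mod 7).
    The inverse of 5 mod 7 is 3 (since 5·3 = 15 = 2·7 + 1), so t ≡ 3·1 = 3 ≡ 3 (mod 7).
    Then x = 2 + 12·3 = 38, valid modulo lcm(12, 7) = 84: x ≡ 38 (mod 84).
  Combine with x ≡ 14 (mod 19); new modulus lcm = 1596.
    Write x = 38 + 84·t and substitute into x ≡ 14 (mod 19): 84·t ≡ 14 − 38 = -24 (mod 19).
    Reduce coefficients mod 19: 8·t ≡ 14 (mod 19).
    The inverse of 8 mod 19 is 12 (since 8·12 = 96 = 5·19 + 1), so t ≡ 12·14 = 168 ≡ 16 (mod 19).
    Then x = 38 + 84·16 = 1382, valid modulo lcm(84, 19) = 1596: x ≡ 1382 (mod 1596).
Verify against each original: 1382 mod 3 = 2, 1382 mod 4 = 2, 1382 mod 7 = 3, 1382 mod 19 = 14.

x ≡ 1382 (mod 1596).


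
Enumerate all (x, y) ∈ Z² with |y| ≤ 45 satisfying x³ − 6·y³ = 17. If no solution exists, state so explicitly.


The equation is x³ - 6y³ = 17. For fixed y, x³ = 6·y³ + 17, so a solution requires the RHS to be a perfect cube.
Strategy: iterate y from -45 to 45, compute RHS = 6·y³ + 17, and check whether it is a (positive or negative) perfect cube.
Check small values of y:
  y = 0: RHS = 17 is not a perfect cube.
  y = 1: RHS = 23 is not a perfect cube.
  y = -1: RHS = 11 is not a perfect cube.
  y = 2: RHS = 65 is not a perfect cube.
  y = -2: RHS = -31 is not a perfect cube.
  y = 3: RHS = 179 is not a perfect cube.
  y = -3: RHS = -145 is not a perfect cube.
Continuing the search up to |y| = 45 finds no solutions either.
No (x, y) in the scanned range satisfies the equation.

No integer solutions with |y| ≤ 45.


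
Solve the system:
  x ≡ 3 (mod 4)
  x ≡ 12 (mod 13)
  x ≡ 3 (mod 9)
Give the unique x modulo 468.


Moduli 4, 13, 9 are pairwise coprime; by CRT there is a unique solution modulo M = 4 · 13 · 9 = 468.
Solve pairwise, accumulating the modulus:
  Start with x ≡ 3 (mod 4).
  Combine with x ≡ 12 (mod 13): since gcd(4, 13) = 1, we get a unique residue mod 52.
    Write x = 3 + 4·t and substitute into x ≡ 12 (mod 13): 4·t ≡ 12 − 3 = 9 (mod 13).
    The inverse of 4 mod 13 is 10 (since 4·10 = 40 = 3·13 + 1), so t ≡ 10·9 = 90 ≡ 12 (mod 13).
    Then x = 3 + 4·12 = 51, valid modulo lcm(4, 13) = 52: x ≡ 51 (mod 52).
  Combine with x ≡ 3 (mod 9): since gcd(52, 9) = 1, we get a unique residue mod 468.
    Write x = 51 + 52·t and substitute into x ≡ 3 (mod 9): 52·t ≡ 3 − 51 = -48 (mod 9).
    Reduce coefficients mod 9: 7·t ≡ 6 (mod 9).
    The inverse of 7 mod 9 is 4 (since 7·4 = 28 = 3·9 + 1), so t ≡ 4·6 = 24 ≡ 6 (mod 9).
    Then x = 51 + 52·6 = 363, valid modulo lcm(52, 9) = 468: x ≡ 363 (mod 468).
Verify: 363 mod 4 = 3 ✓, 363 mod 13 = 12 ✓, 363 mod 9 = 3 ✓.

x ≡ 363 (mod 468).


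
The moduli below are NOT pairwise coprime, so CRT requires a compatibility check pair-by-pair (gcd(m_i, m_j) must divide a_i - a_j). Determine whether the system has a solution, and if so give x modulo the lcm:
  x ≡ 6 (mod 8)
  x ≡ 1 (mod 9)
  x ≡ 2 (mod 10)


Moduli 8, 9, 10 are not pairwise coprime, so CRT works modulo lcm(m_i) when all pairwise compatibility conditions hold.
Pairwise compatibility: gcd(m_i, m_j) must divide a_i - a_j for every pair.
Merge one congruence at a time:
  Start: x ≡ 6 (mod 8).
  Combine with x ≡ 1 (mod 9): gcd(8, 9) = 1; 1 - 6 = -5, which IS divisible by 1, so compatible.
    Write x = 6 + 8·t and substitute into x ≡ 1 (mod 9): 8·t ≡ 1 − 6 = -5 (mod 9).
    Reduce coefficients mod 9: 8·t ≡ 4 (mod 9).
    The inverse of 8 mod 9 is 8 (since 8·8 = 64 = 7·9 + 1), so t ≡ 8·4 = 32 ≡ 5 (mod 9).
    Then x = 6 + 8·5 = 46, valid modulo lcm(8, 9) = 72: x ≡ 46 (mod 72).
  Combine with x ≡ 2 (mod 10): gcd(72, 10) = 2; 2 - 46 = -44, which IS divisible by 2, so compatible.
    Write x = 46 + 72·t and substitute into x ≡ 2 (mod 10): 72·t ≡ 2 − 46 = -44 (mod 10).
    Divide the congruence (and modulus) by g = 2: 36·t ≡ -22 (mod 5).
    Reduce coefficients mod 5: 1·t ≡ 3 (mod 5).
    So t ≡ 3 (mod 5).
    Then x = 46 + 72·3 = 262, valid modulo lcm(72, 10) = 360: x ≡ 262 (mod 360).
Verify: 262 mod 8 = 6, 262 mod 9 = 1, 262 mod 10 = 2.

x ≡ 262 (mod 360).
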